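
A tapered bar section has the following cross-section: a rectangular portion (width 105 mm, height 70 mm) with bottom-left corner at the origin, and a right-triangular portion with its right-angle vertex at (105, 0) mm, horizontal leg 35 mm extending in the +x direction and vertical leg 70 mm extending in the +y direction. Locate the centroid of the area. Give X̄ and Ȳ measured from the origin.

rectangular portion: A = 105 × 70 = 7350.00, centroid at (52.50, 35.00).
triangular portion: A = ½·35·70 = 1225.00, centroid at (116.67, 23.33).
ΣA = 8575.00 mm²
ΣAX̄ = (7350.00)(52.50) + (1225.00)(116.67) = 528791.67 mm³
ΣAȲ = (7350.00)(35.00) + (1225.00)(23.33) = 285833.33 mm³
X̄ = 528791.67 / 8575.00 = 61.67 mm
Ȳ = 285833.33 / 8575.00 = 33.33 mm

X̄ = 61.67 mm, Ȳ = 33.33 mm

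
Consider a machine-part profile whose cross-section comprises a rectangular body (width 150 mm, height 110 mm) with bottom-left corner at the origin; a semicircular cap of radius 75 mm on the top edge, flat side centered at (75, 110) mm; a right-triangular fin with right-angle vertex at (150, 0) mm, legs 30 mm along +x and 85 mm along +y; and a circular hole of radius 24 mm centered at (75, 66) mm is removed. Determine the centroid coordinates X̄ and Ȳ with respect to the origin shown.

Part | A | x̄ᵢ | ȳᵢ | A·x̄ᵢ | A·ȳᵢ
rectangular body | 16500.00 | 75.00 | 55.00 | 1237500.00 | 907500.00
semicircular top | 8835.73 | 75.00 | 141.83 | 662679.70 | 1253180.23
triangular fin | 1275.00 | 160.00 | 28.33 | 204000.00 | 36125.00
hole | -1809.56 | 75.00 | 66.00 | -135716.80 | -119430.79
Σ | 24801.17 |  |  | 1968462.90 | 2077374.44
X̄ = 1968462.90 / 24801.17 = 79.37 mm
Ȳ = 2077374.44 / 24801.17 = 83.76 mm

X̄ = 79.37 mm, Ȳ = 83.76 mm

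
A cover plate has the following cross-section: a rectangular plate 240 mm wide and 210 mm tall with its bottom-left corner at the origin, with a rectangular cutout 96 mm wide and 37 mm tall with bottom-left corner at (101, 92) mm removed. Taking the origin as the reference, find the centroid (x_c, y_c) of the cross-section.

plate: A = 240 × 210 = 50400.00, centroid at (120.00, 105.00).
hole: A = −(96 × 37) = -3552.00, centroid at (149.00, 110.50).
ΣA = 46848.00 mm²
ΣAx_c = (50400.00)(120.00) + (-3552.00)(149.00) = 5518752.00 mm³
ΣAy_c = (50400.00)(105.00) + (-3552.00)(110.50) = 4899504.00 mm³
x_c = 5518752.00 / 46848.00 = 117.80 mm
y_c = 4899504.00 / 46848.00 = 104.58 mm

x_c = 117.80 mm, y_c = 104.58 mm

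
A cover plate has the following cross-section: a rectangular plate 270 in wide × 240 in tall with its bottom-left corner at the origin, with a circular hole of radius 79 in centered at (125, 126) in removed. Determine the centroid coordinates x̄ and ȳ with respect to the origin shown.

plate: A = 270 × 240 = 64800.00, centroid at (135.00, 120.00).
hole: A = −π·79² = -19606.68, centroid at (125.00, 126.00).
ΣA = 45193.32 in², ΣAx̄ = 6297165.03 in³, ΣAȳ = 5305558.35 in³.
x̄ = 6297165.03/45193.32 = 139.34 in; ȳ = 5305558.35/45193.32 = 117.40 in.

x̄ = 139.34 in, ȳ = 117.40 in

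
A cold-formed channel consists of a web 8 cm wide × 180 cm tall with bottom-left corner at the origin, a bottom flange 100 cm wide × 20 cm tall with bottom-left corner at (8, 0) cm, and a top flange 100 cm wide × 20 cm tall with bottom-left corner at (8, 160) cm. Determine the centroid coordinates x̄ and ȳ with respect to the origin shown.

x̄ = 43.71 cm, ȳ = 90.00 cm

web: A = 8 × 180 = 1440.00, centroid at (4.00, 90.00).
bottom flange: A = 100 × 20 = 2000.00, centroid at (58.00, 10.00).
top flange: A = 100 × 20 = 2000.00, centroid at (58.00, 170.00).
ΣA = 5440.00 cm²
ΣAx̄ = (1440.00)(4.00) + (2000.00)(58.00) + (2000.00)(58.00) = 237760.00 cm³
ΣAȳ = (1440.00)(90.00) + (2000.00)(10.00) + (2000.00)(170.00) = 489600.00 cm³
x̄ = 237760.00 / 5440.00 = 43.71 cm
ȳ = 489600.00 / 5440.00 = 90.00 cm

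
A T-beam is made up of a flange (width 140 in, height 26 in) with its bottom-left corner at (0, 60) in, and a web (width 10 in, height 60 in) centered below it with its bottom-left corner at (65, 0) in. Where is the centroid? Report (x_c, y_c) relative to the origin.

x_c = 70.00 in, y_c = 66.92 in

Part | A | x̄ᵢ | ȳᵢ | A·x̄ᵢ | A·ȳᵢ
web | 600.00 | 70.00 | 30.00 | 42000.00 | 18000.00
flange | 3640.00 | 70.00 | 73.00 | 254800.00 | 265720.00
Σ | 4240.00 |  |  | 296800.00 | 283720.00
x_c = 296800.00 / 4240.00 = 70.00 in
y_c = 283720.00 / 4240.00 = 66.92 in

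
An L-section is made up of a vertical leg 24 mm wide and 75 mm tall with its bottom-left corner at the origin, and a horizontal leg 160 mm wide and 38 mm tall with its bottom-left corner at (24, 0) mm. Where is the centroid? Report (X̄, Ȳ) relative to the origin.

Part | A | x̄ᵢ | ȳᵢ | A·x̄ᵢ | A·ȳᵢ
vertical leg | 1800.00 | 12.00 | 37.50 | 21600.00 | 67500.00
horizontal leg | 6080.00 | 104.00 | 19.00 | 632320.00 | 115520.00
Σ | 7880.00 |  |  | 653920.00 | 183020.00
X̄ = 653920.00 / 7880.00 = 82.98 mm
Ȳ = 183020.00 / 7880.00 = 23.23 mm

X̄ = 82.98 mm, Ȳ = 23.23 mm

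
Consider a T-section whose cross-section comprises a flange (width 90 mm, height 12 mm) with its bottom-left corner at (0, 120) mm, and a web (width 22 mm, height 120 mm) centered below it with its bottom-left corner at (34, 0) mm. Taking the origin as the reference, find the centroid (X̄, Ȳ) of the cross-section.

web: A = 22 × 120 = 2640.00, centroid at (45.00, 60.00).
flange: A = 90 × 12 = 1080.00, centroid at (45.00, 126.00).
ΣA = 3720.00 mm², ΣAX̄ = 167400.00 mm³, ΣAȲ = 294480.00 mm³.
X̄ = 167400.00/3720.00 = 45.00 mm; Ȳ = 294480.00/3720.00 = 79.16 mm.

X̄ = 45.00 mm, Ȳ = 79.16 mm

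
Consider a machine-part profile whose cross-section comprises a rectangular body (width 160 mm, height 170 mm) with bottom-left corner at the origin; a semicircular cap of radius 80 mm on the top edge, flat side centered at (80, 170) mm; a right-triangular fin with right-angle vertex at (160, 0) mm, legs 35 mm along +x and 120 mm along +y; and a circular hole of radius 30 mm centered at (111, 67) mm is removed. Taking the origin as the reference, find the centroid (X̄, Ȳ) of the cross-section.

X̄ = 82.87 mm, Ȳ = 116.55 mm

rectangular body: A = 160 × 170 = 27200.00, centroid at (80.00, 85.00).
semicircular top: A = ½π·80² = 10053.10, centroid at (80.00, 203.95).
triangular fin: A = ½·35·120 = 2100.00, centroid at (171.67, 40.00).
hole: A = −π·30² = -2827.43, centroid at (111.00, 67.00).
ΣA = 36525.66 mm², ΣAX̄ = 3026902.61 mm³, ΣAȲ = 4256921.70 mm³.
X̄ = 3026902.61/36525.66 = 82.87 mm; Ȳ = 4256921.70/36525.66 = 116.55 mm.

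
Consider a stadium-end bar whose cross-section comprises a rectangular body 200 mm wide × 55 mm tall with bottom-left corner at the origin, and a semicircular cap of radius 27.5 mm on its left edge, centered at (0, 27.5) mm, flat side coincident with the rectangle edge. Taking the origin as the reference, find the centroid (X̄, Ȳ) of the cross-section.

Part | A | x̄ᵢ | ȳᵢ | A·x̄ᵢ | A·ȳᵢ
rectangular body | 11000.00 | 100.00 | 27.50 | 1100000.00 | 302500.00
semicircular end | 1187.91 | -11.67 | 27.50 | -13864.58 | 32667.65
Σ | 12187.91 |  |  | 1086135.42 | 335167.65
X̄ = 1086135.42 / 12187.91 = 89.12 mm
Ȳ = 335167.65 / 12187.91 = 27.50 mm

X̄ = 89.12 mm, Ȳ = 27.50 mm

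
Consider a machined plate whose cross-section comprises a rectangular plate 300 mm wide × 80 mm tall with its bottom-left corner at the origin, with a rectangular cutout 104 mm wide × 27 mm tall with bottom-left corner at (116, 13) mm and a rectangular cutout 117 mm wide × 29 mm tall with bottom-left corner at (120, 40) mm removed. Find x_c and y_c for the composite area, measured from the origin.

plate: A = 300 × 80 = 24000.00, centroid at (150.00, 40.00).
hole 1: A = −(104 × 27) = -2808.00, centroid at (168.00, 26.50).
hole 2: A = −(117 × 29) = -3393.00, centroid at (178.50, 54.50).
ΣA = 17799.00 mm²
ΣAx_c = (24000.00)(150.00) + (-2808.00)(168.00) + (-3393.00)(178.50) = 2522605.50 mm³
ΣAy_c = (24000.00)(40.00) + (-2808.00)(26.50) + (-3393.00)(54.50) = 700669.50 mm³
x_c = 2522605.50 / 17799.00 = 141.73 mm
y_c = 700669.50 / 17799.00 = 39.37 mm

x_c = 141.73 mm, y_c = 39.37 mm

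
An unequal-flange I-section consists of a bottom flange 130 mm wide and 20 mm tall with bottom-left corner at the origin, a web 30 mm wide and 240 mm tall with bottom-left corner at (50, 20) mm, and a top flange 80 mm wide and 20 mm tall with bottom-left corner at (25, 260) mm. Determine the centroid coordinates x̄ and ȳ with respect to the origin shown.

x̄ = 65.00 mm, ȳ = 128.60 mm

bottom flange: A = 130 × 20 = 2600.00, centroid at (65.00, 10.00).
web: A = 30 × 240 = 7200.00, centroid at (65.00, 140.00).
top flange: A = 80 × 20 = 1600.00, centroid at (65.00, 270.00).
ΣA = 11400.00 mm², ΣAx̄ = 741000.00 mm³, ΣAȳ = 1466000.00 mm³.
x̄ = 741000.00/11400.00 = 65.00 mm; ȳ = 1466000.00/11400.00 = 128.60 mm.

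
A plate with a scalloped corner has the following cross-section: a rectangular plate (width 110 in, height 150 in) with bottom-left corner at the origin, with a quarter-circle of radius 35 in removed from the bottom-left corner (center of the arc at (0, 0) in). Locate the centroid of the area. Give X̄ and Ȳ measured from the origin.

Part | A | x̄ᵢ | ȳᵢ | A·x̄ᵢ | A·ȳᵢ
plate | 16500.00 | 55.00 | 75.00 | 907500.00 | 1237500.00
removed quarter-circle | -962.11 | 14.85 | 14.85 | -14291.67 | -14291.67
Σ | 15537.89 |  |  | 893208.33 | 1223208.33
X̄ = 893208.33 / 15537.89 = 57.49 in
Ȳ = 1223208.33 / 15537.89 = 78.72 in

X̄ = 57.49 in, Ȳ = 78.72 in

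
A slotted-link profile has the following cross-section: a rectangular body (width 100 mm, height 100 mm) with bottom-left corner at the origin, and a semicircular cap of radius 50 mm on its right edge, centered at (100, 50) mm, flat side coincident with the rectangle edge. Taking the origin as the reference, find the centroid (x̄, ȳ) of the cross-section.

Part | A | x̄ᵢ | ȳᵢ | A·x̄ᵢ | A·ȳᵢ
rectangular body | 10000.00 | 50.00 | 50.00 | 500000.00 | 500000.00
semicircular end | 3926.99 | 121.22 | 50.00 | 476032.42 | 196349.54
Σ | 13926.99 |  |  | 976032.42 | 696349.54
x̄ = 976032.42 / 13926.99 = 70.08 mm
ȳ = 696349.54 / 13926.99 = 50.00 mm

x̄ = 70.08 mm, ȳ = 50.00 mm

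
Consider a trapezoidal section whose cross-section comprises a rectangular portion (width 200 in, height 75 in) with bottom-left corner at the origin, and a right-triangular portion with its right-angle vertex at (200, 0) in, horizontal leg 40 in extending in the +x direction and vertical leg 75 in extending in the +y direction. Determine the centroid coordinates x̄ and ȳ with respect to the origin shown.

rectangular portion: A = 200 × 75 = 15000.00, centroid at (100.00, 37.50).
triangular portion: A = ½·40·75 = 1500.00, centroid at (213.33, 25.00).
ΣA = 16500.00 in², ΣAx̄ = 1820000.00 in³, ΣAȳ = 600000.00 in³.
x̄ = 1820000.00/16500.00 = 110.30 in; ȳ = 600000.00/16500.00 = 36.36 in.

x̄ = 110.30 in, ȳ = 36.36 in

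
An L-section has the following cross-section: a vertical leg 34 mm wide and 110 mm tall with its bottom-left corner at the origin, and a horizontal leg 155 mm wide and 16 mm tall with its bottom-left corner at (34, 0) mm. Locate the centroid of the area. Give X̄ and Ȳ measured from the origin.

X̄ = 54.68 mm, Ȳ = 36.26 mm

Part | A | x̄ᵢ | ȳᵢ | A·x̄ᵢ | A·ȳᵢ
vertical leg | 3740.00 | 17.00 | 55.00 | 63580.00 | 205700.00
horizontal leg | 2480.00 | 111.50 | 8.00 | 276520.00 | 19840.00
Σ | 6220.00 |  |  | 340100.00 | 225540.00
X̄ = 340100.00 / 6220.00 = 54.68 mm
Ȳ = 225540.00 / 6220.00 = 36.26 mm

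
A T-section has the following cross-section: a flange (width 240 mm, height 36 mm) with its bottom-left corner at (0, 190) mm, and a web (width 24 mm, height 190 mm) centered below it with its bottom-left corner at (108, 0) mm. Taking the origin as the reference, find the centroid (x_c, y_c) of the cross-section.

web: A = 24 × 190 = 4560.00, centroid at (120.00, 95.00).
flange: A = 240 × 36 = 8640.00, centroid at (120.00, 208.00).
ΣA = 13200.00 mm²
ΣAx_c = (4560.00)(120.00) + (8640.00)(120.00) = 1584000.00 mm³
ΣAy_c = (4560.00)(95.00) + (8640.00)(208.00) = 2230320.00 mm³
x_c = 1584000.00 / 13200.00 = 120.00 mm
y_c = 2230320.00 / 13200.00 = 168.96 mm

x_c = 120.00 mm, y_c = 168.96 mm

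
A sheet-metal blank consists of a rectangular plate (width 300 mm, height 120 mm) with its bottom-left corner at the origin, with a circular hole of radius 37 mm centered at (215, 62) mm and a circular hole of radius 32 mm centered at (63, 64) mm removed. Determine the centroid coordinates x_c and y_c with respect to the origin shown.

x_c = 150.01 mm, y_c = 59.25 mm

plate: A = 300 × 120 = 36000.00, centroid at (150.00, 60.00).
hole 1: A = −π·37² = -4300.84, centroid at (215.00, 62.00).
hole 2: A = −π·32² = -3216.99, centroid at (63.00, 64.00).
ΣA = 28482.17 mm²
ΣAx_c = (36000.00)(150.00) + (-4300.84)(215.00) + (-3216.99)(63.00) = 4272648.90 mm³
ΣAy_c = (36000.00)(60.00) + (-4300.84)(62.00) + (-3216.99)(64.00) = 1687460.48 mm³
x_c = 4272648.90 / 28482.17 = 150.01 mm
y_c = 1687460.48 / 28482.17 = 59.25 mm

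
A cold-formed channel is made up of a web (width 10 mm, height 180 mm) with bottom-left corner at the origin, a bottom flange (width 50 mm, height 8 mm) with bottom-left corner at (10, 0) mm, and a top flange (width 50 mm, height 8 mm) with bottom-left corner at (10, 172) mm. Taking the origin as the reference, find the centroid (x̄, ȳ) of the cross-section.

Part | A | x̄ᵢ | ȳᵢ | A·x̄ᵢ | A·ȳᵢ
web | 1800.00 | 5.00 | 90.00 | 9000.00 | 162000.00
bottom flange | 400.00 | 35.00 | 4.00 | 14000.00 | 1600.00
top flange | 400.00 | 35.00 | 176.00 | 14000.00 | 70400.00
Σ | 2600.00 |  |  | 37000.00 | 234000.00
x̄ = 37000.00 / 2600.00 = 14.23 mm
ȳ = 234000.00 / 2600.00 = 90.00 mm

x̄ = 14.23 mm, ȳ = 90.00 mm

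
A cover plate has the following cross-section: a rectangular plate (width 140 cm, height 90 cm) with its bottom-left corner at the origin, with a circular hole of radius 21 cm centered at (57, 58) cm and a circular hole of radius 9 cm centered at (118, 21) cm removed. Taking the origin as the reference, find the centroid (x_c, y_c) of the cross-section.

plate: A = 140 × 90 = 12600.00, centroid at (70.00, 45.00).
hole 1: A = −π·21² = -1385.44, centroid at (57.00, 58.00).
hole 2: A = −π·9² = -254.47, centroid at (118.00, 21.00).
ΣA = 10960.09 cm², ΣAx_c = 773002.44 cm³, ΣAy_c = 481300.49 cm³.
x_c = 773002.44/10960.09 = 70.53 cm; y_c = 481300.49/10960.09 = 43.91 cm.

x_c = 70.53 cm, y_c = 43.91 cm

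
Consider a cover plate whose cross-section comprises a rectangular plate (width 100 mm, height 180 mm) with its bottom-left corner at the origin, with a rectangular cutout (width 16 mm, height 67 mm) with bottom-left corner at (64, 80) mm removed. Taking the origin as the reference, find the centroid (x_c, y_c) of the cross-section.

plate: A = 100 × 180 = 18000.00, centroid at (50.00, 90.00).
hole: A = −(16 × 67) = -1072.00, centroid at (72.00, 113.50).
ΣA = 16928.00 mm²
ΣAx_c = (18000.00)(50.00) + (-1072.00)(72.00) = 822816.00 mm³
ΣAy_c = (18000.00)(90.00) + (-1072.00)(113.50) = 1498328.00 mm³
x_c = 822816.00 / 16928.00 = 48.61 mm
y_c = 1498328.00 / 16928.00 = 88.51 mm

x_c = 48.61 mm, y_c = 88.51 mm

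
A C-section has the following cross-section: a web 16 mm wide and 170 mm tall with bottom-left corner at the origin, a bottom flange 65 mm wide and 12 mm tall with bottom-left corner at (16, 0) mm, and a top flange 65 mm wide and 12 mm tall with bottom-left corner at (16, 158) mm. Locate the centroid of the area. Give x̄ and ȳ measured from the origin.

x̄ = 22.76 mm, ȳ = 85.00 mm

Part | A | x̄ᵢ | ȳᵢ | A·x̄ᵢ | A·ȳᵢ
web | 2720.00 | 8.00 | 85.00 | 21760.00 | 231200.00
bottom flange | 780.00 | 48.50 | 6.00 | 37830.00 | 4680.00
top flange | 780.00 | 48.50 | 164.00 | 37830.00 | 127920.00
Σ | 4280.00 |  |  | 97420.00 | 363800.00
x̄ = 97420.00 / 4280.00 = 22.76 mm
ȳ = 363800.00 / 4280.00 = 85.00 mm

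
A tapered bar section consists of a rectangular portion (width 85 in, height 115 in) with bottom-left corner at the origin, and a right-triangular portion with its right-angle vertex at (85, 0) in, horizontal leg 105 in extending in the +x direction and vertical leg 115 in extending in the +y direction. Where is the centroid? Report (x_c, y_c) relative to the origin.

x_c = 72.09 in, y_c = 50.18 in

rectangular portion: A = 85 × 115 = 9775.00, centroid at (42.50, 57.50).
triangular portion: A = ½·105·115 = 6037.50, centroid at (120.00, 38.33).
ΣA = 15812.50 in²
ΣAx_c = (9775.00)(42.50) + (6037.50)(120.00) = 1139937.50 in³
ΣAy_c = (9775.00)(57.50) + (6037.50)(38.33) = 793500.00 in³
x_c = 1139937.50 / 15812.50 = 72.09 in
y_c = 793500.00 / 15812.50 = 50.18 in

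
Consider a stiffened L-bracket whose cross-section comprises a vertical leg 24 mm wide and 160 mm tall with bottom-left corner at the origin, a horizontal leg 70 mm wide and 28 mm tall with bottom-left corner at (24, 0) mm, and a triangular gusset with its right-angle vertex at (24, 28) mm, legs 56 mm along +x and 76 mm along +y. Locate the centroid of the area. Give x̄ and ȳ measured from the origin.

x̄ = 31.85 mm, ȳ = 56.53 mm

vertical leg: A = 24 × 160 = 3840.00, centroid at (12.00, 80.00).
horizontal leg: A = 70 × 28 = 1960.00, centroid at (59.00, 14.00).
gusset: A = ½·56·76 = 2128.00, centroid at (42.67, 53.33).
ΣA = 7928.00 mm², ΣAx̄ = 252514.67 mm³, ΣAȳ = 448133.33 mm³.
x̄ = 252514.67/7928.00 = 31.85 mm; ȳ = 448133.33/7928.00 = 56.53 mm.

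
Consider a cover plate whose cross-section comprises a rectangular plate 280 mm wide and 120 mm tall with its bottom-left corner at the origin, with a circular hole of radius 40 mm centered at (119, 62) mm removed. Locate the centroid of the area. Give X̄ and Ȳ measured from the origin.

plate: A = 280 × 120 = 33600.00, centroid at (140.00, 60.00).
hole: A = −π·40² = -5026.55, centroid at (119.00, 62.00).
ΣA = 28573.45 mm², ΣAX̄ = 4105840.76 mm³, ΣAȲ = 1704354.01 mm³.
X̄ = 4105840.76/28573.45 = 143.69 mm; Ȳ = 1704354.01/28573.45 = 59.65 mm.

X̄ = 143.69 mm, Ȳ = 59.65 mm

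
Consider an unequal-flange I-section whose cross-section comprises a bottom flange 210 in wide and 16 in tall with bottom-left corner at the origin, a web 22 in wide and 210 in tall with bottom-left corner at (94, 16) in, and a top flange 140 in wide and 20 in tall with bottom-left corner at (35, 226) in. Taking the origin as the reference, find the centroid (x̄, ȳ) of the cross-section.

x̄ = 105.00 in, ȳ = 115.65 in

bottom flange: A = 210 × 16 = 3360.00, centroid at (105.00, 8.00).
web: A = 22 × 210 = 4620.00, centroid at (105.00, 121.00).
top flange: A = 140 × 20 = 2800.00, centroid at (105.00, 236.00).
ΣA = 10780.00 in², ΣAx̄ = 1131900.00 in³, ΣAȳ = 1246700.00 in³.
x̄ = 1131900.00/10780.00 = 105.00 in; ȳ = 1246700.00/10780.00 = 115.65 in.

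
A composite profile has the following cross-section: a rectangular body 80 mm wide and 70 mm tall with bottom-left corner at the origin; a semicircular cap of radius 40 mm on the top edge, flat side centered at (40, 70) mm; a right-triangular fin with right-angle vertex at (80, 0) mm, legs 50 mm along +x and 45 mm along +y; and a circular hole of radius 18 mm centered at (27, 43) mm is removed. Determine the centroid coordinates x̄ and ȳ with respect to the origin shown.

Part | A | x̄ᵢ | ȳᵢ | A·x̄ᵢ | A·ȳᵢ
rectangular body | 5600.00 | 40.00 | 35.00 | 224000.00 | 196000.00
semicircular top | 2513.27 | 40.00 | 86.98 | 100530.96 | 218595.86
triangular fin | 1125.00 | 96.67 | 15.00 | 108750.00 | 16875.00
hole | -1017.88 | 27.00 | 43.00 | -27482.65 | -43768.67
Σ | 8220.40 |  |  | 405798.31 | 387702.19
x̄ = 405798.31 / 8220.40 = 49.36 mm
ȳ = 387702.19 / 8220.40 = 47.16 mm

x̄ = 49.36 mm, ȳ = 47.16 mm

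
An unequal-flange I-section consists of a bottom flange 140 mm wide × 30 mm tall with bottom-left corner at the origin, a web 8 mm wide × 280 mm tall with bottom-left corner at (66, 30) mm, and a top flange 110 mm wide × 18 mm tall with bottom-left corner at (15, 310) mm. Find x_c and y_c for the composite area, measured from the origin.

bottom flange: A = 140 × 30 = 4200.00, centroid at (70.00, 15.00).
web: A = 8 × 280 = 2240.00, centroid at (70.00, 170.00).
top flange: A = 110 × 18 = 1980.00, centroid at (70.00, 319.00).
ΣA = 8420.00 mm²
ΣAx_c = (4200.00)(70.00) + (2240.00)(70.00) + (1980.00)(70.00) = 589400.00 mm³
ΣAy_c = (4200.00)(15.00) + (2240.00)(170.00) + (1980.00)(319.00) = 1075420.00 mm³
x_c = 589400.00 / 8420.00 = 70.00 mm
y_c = 1075420.00 / 8420.00 = 127.72 mm

x_c = 70.00 mm, y_c = 127.72 mm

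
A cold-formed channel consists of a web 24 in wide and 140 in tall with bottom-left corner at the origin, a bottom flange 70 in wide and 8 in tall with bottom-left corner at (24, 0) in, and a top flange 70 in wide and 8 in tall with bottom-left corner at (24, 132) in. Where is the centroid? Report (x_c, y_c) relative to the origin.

Part | A | x̄ᵢ | ȳᵢ | A·x̄ᵢ | A·ȳᵢ
web | 3360.00 | 12.00 | 70.00 | 40320.00 | 235200.00
bottom flange | 560.00 | 59.00 | 4.00 | 33040.00 | 2240.00
top flange | 560.00 | 59.00 | 136.00 | 33040.00 | 76160.00
Σ | 4480.00 |  |  | 106400.00 | 313600.00
x_c = 106400.00 / 4480.00 = 23.75 in
y_c = 313600.00 / 4480.00 = 70.00 in

x_c = 23.75 in, y_c = 70.00 in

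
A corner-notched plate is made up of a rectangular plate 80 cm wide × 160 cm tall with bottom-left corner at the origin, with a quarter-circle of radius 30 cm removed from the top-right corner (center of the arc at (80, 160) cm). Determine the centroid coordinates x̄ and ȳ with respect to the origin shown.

x̄ = 38.41 cm, ȳ = 76.07 cm

plate: A = 80 × 160 = 12800.00, centroid at (40.00, 80.00).
removed quarter-circle: A = −¼π·30² = -706.86, centroid at (67.27, 147.27).
ΣA = 12093.14 cm², ΣAx̄ = 464451.33 cm³, ΣAȳ = 919902.66 cm³.
x̄ = 464451.33/12093.14 = 38.41 cm; ȳ = 919902.66/12093.14 = 76.07 cm.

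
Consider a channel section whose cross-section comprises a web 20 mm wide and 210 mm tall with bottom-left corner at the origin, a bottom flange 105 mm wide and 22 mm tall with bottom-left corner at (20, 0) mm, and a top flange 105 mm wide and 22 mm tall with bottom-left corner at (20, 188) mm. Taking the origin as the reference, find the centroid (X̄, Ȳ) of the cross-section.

web: A = 20 × 210 = 4200.00, centroid at (10.00, 105.00).
bottom flange: A = 105 × 22 = 2310.00, centroid at (72.50, 11.00).
top flange: A = 105 × 22 = 2310.00, centroid at (72.50, 199.00).
ΣA = 8820.00 mm²
ΣAX̄ = (4200.00)(10.00) + (2310.00)(72.50) + (2310.00)(72.50) = 376950.00 mm³
ΣAȲ = (4200.00)(105.00) + (2310.00)(11.00) + (2310.00)(199.00) = 926100.00 mm³
X̄ = 376950.00 / 8820.00 = 42.74 mm
Ȳ = 926100.00 / 8820.00 = 105.00 mm

X̄ = 42.74 mm, Ȳ = 105.00 mm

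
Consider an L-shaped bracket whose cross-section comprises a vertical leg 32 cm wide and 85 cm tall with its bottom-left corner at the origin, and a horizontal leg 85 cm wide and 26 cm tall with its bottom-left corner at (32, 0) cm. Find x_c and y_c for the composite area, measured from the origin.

Part | A | x̄ᵢ | ȳᵢ | A·x̄ᵢ | A·ȳᵢ
vertical leg | 2720.00 | 16.00 | 42.50 | 43520.00 | 115600.00
horizontal leg | 2210.00 | 74.50 | 13.00 | 164645.00 | 28730.00
Σ | 4930.00 |  |  | 208165.00 | 144330.00
x_c = 208165.00 / 4930.00 = 42.22 cm
y_c = 144330.00 / 4930.00 = 29.28 cm

x_c = 42.22 cm, y_c = 29.28 cm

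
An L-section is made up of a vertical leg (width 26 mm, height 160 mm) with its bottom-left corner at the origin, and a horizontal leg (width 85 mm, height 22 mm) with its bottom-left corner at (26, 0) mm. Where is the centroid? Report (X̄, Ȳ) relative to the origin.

X̄ = 30.21 mm, Ȳ = 58.60 mm

Part | A | x̄ᵢ | ȳᵢ | A·x̄ᵢ | A·ȳᵢ
vertical leg | 4160.00 | 13.00 | 80.00 | 54080.00 | 332800.00
horizontal leg | 1870.00 | 68.50 | 11.00 | 128095.00 | 20570.00
Σ | 6030.00 |  |  | 182175.00 | 353370.00
X̄ = 182175.00 / 6030.00 = 30.21 mm
Ȳ = 353370.00 / 6030.00 = 58.60 mm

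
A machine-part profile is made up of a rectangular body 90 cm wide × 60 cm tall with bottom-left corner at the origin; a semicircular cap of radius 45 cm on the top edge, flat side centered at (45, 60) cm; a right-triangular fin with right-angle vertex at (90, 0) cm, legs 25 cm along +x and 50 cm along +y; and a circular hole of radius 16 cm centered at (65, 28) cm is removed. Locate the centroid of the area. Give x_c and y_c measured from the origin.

rectangular body: A = 90 × 60 = 5400.00, centroid at (45.00, 30.00).
semicircular top: A = ½π·45² = 3180.86, centroid at (45.00, 79.10).
triangular fin: A = ½·25·50 = 625.00, centroid at (98.33, 16.67).
hole: A = −π·16² = -804.25, centroid at (65.00, 28.00).
ΣA = 8401.61 cm², ΣAx_c = 395321.05 cm³, ΣAy_c = 401499.48 cm³.
x_c = 395321.05/8401.61 = 47.05 cm; y_c = 401499.48/8401.61 = 47.79 cm.

x_c = 47.05 cm, y_c = 47.79 cm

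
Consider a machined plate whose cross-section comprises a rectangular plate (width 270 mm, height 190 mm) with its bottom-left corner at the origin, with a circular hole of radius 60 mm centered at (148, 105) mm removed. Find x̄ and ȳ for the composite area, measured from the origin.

x̄ = 131.32 mm, ȳ = 92.17 mm

plate: A = 270 × 190 = 51300.00, centroid at (135.00, 95.00).
hole: A = −π·60² = -11309.73, centroid at (148.00, 105.00).
ΣA = 39990.27 mm², ΣAx̄ = 5251659.43 mm³, ΣAȳ = 3685977.98 mm³.
x̄ = 5251659.43/39990.27 = 131.32 mm; ȳ = 3685977.98/39990.27 = 92.17 mm.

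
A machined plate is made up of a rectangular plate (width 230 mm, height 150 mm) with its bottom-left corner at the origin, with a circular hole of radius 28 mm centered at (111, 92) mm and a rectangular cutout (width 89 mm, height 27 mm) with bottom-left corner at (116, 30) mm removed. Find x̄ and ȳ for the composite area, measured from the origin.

plate: A = 230 × 150 = 34500.00, centroid at (115.00, 75.00).
hole 1: A = −π·28² = -2463.01, centroid at (111.00, 92.00).
hole 2: A = −(89 × 27) = -2403.00, centroid at (160.50, 43.50).
ΣA = 29633.99 mm², ΣAx̄ = 3308424.54 mm³, ΣAȳ = 2256372.71 mm³.
x̄ = 3308424.54/29633.99 = 111.64 mm; ȳ = 2256372.71/29633.99 = 76.14 mm.

x̄ = 111.64 mm, ȳ = 76.14 mm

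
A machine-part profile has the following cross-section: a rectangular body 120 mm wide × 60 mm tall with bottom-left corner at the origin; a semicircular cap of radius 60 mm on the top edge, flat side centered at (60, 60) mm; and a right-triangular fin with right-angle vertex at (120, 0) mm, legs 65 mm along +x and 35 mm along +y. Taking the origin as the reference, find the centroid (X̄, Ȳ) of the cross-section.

X̄ = 66.64 mm, Ȳ = 50.93 mm

rectangular body: A = 120 × 60 = 7200.00, centroid at (60.00, 30.00).
semicircular top: A = ½π·60² = 5654.87, centroid at (60.00, 85.46).
triangular fin: A = ½·65·35 = 1137.50, centroid at (141.67, 11.67).
ΣA = 13992.37 mm², ΣAX̄ = 932437.84 mm³, ΣAȲ = 712562.84 mm³.
X̄ = 932437.84/13992.37 = 66.64 mm; Ȳ = 712562.84/13992.37 = 50.93 mm.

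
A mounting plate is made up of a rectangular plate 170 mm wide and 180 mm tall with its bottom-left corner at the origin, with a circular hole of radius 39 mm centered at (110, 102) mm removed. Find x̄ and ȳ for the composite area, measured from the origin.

x̄ = 80.37 mm, ȳ = 87.78 mm

Part | A | x̄ᵢ | ȳᵢ | A·x̄ᵢ | A·ȳᵢ
plate | 30600.00 | 85.00 | 90.00 | 2601000.00 | 2754000.00
hole | -4778.36 | 110.00 | 102.00 | -525619.87 | -487392.97
Σ | 25821.64 |  |  | 2075380.13 | 2266607.03
x̄ = 2075380.13 / 25821.64 = 80.37 mm
ȳ = 2266607.03 / 25821.64 = 87.78 mm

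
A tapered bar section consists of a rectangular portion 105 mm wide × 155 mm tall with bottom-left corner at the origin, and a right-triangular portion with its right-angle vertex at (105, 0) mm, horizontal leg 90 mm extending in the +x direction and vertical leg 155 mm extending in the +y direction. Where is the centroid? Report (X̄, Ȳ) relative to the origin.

X̄ = 77.25 mm, Ȳ = 69.75 mm

rectangular portion: A = 105 × 155 = 16275.00, centroid at (52.50, 77.50).
triangular portion: A = ½·90·155 = 6975.00, centroid at (135.00, 51.67).
ΣA = 23250.00 mm², ΣAX̄ = 1796062.50 mm³, ΣAȲ = 1621687.50 mm³.
X̄ = 1796062.50/23250.00 = 77.25 mm; Ȳ = 1621687.50/23250.00 = 69.75 mm.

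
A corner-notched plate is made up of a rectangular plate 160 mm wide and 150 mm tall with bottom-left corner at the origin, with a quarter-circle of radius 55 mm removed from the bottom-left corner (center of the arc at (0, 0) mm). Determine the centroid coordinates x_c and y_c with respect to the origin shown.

x_c = 86.22 mm, y_c = 80.68 mm

plate: A = 160 × 150 = 24000.00, centroid at (80.00, 75.00).
removed quarter-circle: A = −¼π·55² = -2375.83, centroid at (23.34, 23.34).
ΣA = 21624.17 mm²
ΣAx_c = (24000.00)(80.00) + (-2375.83)(23.34) = 1864541.67 mm³
ΣAy_c = (24000.00)(75.00) + (-2375.83)(23.34) = 1744541.67 mm³
x_c = 1864541.67 / 21624.17 = 86.22 mm
y_c = 1744541.67 / 21624.17 = 80.68 mm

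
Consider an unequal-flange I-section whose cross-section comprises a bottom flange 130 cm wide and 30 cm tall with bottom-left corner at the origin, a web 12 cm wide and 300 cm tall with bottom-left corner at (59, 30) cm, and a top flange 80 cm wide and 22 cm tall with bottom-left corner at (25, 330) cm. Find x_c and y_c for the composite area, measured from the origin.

Part | A | x̄ᵢ | ȳᵢ | A·x̄ᵢ | A·ȳᵢ
bottom flange | 3900.00 | 65.00 | 15.00 | 253500.00 | 58500.00
web | 3600.00 | 65.00 | 180.00 | 234000.00 | 648000.00
top flange | 1760.00 | 65.00 | 341.00 | 114400.00 | 600160.00
Σ | 9260.00 |  |  | 601900.00 | 1306660.00
x_c = 601900.00 / 9260.00 = 65.00 cm
y_c = 1306660.00 / 9260.00 = 141.11 cm

x_c = 65.00 cm, y_c = 141.11 cm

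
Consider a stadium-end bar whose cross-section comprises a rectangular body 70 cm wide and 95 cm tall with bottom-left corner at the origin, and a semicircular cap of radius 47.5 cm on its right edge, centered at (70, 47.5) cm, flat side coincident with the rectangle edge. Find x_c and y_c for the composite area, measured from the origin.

x_c = 54.18 cm, y_c = 47.50 cm

rectangular body: A = 70 × 95 = 6650.00, centroid at (35.00, 47.50).
semicircular end: A = ½π·47.5² = 3544.11, centroid at (90.16, 47.50).
ΣA = 10194.11 cm²
ΣAx_c = (6650.00)(35.00) + (3544.11)(90.16) = 552285.56 cm³
ΣAy_c = (6650.00)(47.50) + (3544.11)(47.50) = 484220.19 cm³
x_c = 552285.56 / 10194.11 = 54.18 cm
y_c = 484220.19 / 10194.11 = 47.50 cm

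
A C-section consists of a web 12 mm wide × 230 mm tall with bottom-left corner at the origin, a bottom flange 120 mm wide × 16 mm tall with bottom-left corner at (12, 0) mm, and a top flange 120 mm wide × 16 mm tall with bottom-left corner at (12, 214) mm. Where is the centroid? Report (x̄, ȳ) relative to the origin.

web: A = 12 × 230 = 2760.00, centroid at (6.00, 115.00).
bottom flange: A = 120 × 16 = 1920.00, centroid at (72.00, 8.00).
top flange: A = 120 × 16 = 1920.00, centroid at (72.00, 222.00).
ΣA = 6600.00 mm², ΣAx̄ = 293040.00 mm³, ΣAȳ = 759000.00 mm³.
x̄ = 293040.00/6600.00 = 44.40 mm; ȳ = 759000.00/6600.00 = 115.00 mm.

x̄ = 44.40 mm, ȳ = 115.00 mm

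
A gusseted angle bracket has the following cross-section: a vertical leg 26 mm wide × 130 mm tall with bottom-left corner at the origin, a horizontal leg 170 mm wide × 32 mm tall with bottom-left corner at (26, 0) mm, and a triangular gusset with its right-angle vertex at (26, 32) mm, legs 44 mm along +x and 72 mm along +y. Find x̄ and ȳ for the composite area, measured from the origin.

vertical leg: A = 26 × 130 = 3380.00, centroid at (13.00, 65.00).
horizontal leg: A = 170 × 32 = 5440.00, centroid at (111.00, 16.00).
gusset: A = ½·44·72 = 1584.00, centroid at (40.67, 56.00).
ΣA = 10404.00 mm², ΣAx̄ = 712196.00 mm³, ΣAȳ = 395444.00 mm³.
x̄ = 712196.00/10404.00 = 68.45 mm; ȳ = 395444.00/10404.00 = 38.01 mm.

x̄ = 68.45 mm, ȳ = 38.01 mm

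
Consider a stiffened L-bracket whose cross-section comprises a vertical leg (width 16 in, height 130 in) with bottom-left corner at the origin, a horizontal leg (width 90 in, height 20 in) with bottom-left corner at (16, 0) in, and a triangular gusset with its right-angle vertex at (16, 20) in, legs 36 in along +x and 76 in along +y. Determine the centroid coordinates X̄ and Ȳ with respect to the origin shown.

Part | A | x̄ᵢ | ȳᵢ | A·x̄ᵢ | A·ȳᵢ
vertical leg | 2080.00 | 8.00 | 65.00 | 16640.00 | 135200.00
horizontal leg | 1800.00 | 61.00 | 10.00 | 109800.00 | 18000.00
gusset | 1368.00 | 28.00 | 45.33 | 38304.00 | 62016.00
Σ | 5248.00 |  |  | 164744.00 | 215216.00
X̄ = 164744.00 / 5248.00 = 31.39 in
Ȳ = 215216.00 / 5248.00 = 41.01 in

X̄ = 31.39 in, Ȳ = 41.01 in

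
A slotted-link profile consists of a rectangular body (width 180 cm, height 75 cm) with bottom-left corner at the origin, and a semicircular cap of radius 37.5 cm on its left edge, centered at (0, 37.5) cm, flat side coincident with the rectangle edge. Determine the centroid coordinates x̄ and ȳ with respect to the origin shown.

rectangular body: A = 180 × 75 = 13500.00, centroid at (90.00, 37.50).
semicircular end: A = ½π·37.5² = 2208.93, centroid at (-15.92, 37.50).
ΣA = 15708.93 cm², ΣAx̄ = 1179843.75 cm³, ΣAȳ = 589084.96 cm³.
x̄ = 1179843.75/15708.93 = 75.11 cm; ȳ = 589084.96/15708.93 = 37.50 cm.

x̄ = 75.11 cm, ȳ = 37.50 cm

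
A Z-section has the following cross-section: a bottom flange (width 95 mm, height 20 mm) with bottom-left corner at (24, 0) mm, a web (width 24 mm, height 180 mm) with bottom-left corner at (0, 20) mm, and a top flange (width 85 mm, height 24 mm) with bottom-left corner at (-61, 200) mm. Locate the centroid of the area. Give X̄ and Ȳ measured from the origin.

X̄ = 18.15 mm, Ȳ = 112.19 mm

Part | A | x̄ᵢ | ȳᵢ | A·x̄ᵢ | A·ȳᵢ
bottom flange | 1900.00 | 71.50 | 10.00 | 135850.00 | 19000.00
web | 4320.00 | 12.00 | 110.00 | 51840.00 | 475200.00
top flange | 2040.00 | -18.50 | 212.00 | -37740.00 | 432480.00
Σ | 8260.00 |  |  | 149950.00 | 926680.00
X̄ = 149950.00 / 8260.00 = 18.15 mm
Ȳ = 926680.00 / 8260.00 = 112.19 mm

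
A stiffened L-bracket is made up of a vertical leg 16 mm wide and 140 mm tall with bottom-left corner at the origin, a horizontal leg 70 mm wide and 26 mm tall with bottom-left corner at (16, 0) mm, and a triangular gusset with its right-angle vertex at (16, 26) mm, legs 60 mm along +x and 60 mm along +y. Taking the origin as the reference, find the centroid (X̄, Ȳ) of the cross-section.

vertical leg: A = 16 × 140 = 2240.00, centroid at (8.00, 70.00).
horizontal leg: A = 70 × 26 = 1820.00, centroid at (51.00, 13.00).
gusset: A = ½·60·60 = 1800.00, centroid at (36.00, 46.00).
ΣA = 5860.00 mm², ΣAX̄ = 175540.00 mm³, ΣAȲ = 263260.00 mm³.
X̄ = 175540.00/5860.00 = 29.96 mm; Ȳ = 263260.00/5860.00 = 44.92 mm.

X̄ = 29.96 mm, Ȳ = 44.92 mm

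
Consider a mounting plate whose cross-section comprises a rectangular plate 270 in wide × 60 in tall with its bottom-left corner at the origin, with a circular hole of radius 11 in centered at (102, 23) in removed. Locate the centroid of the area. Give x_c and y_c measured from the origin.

x_c = 135.79 in, y_c = 30.17 in

plate: A = 270 × 60 = 16200.00, centroid at (135.00, 30.00).
hole: A = −π·11² = -380.13, centroid at (102.00, 23.00).
ΣA = 15819.87 in², ΣAx_c = 2148226.46 in³, ΣAy_c = 477256.95 in³.
x_c = 2148226.46/15819.87 = 135.79 in; y_c = 477256.95/15819.87 = 30.17 in.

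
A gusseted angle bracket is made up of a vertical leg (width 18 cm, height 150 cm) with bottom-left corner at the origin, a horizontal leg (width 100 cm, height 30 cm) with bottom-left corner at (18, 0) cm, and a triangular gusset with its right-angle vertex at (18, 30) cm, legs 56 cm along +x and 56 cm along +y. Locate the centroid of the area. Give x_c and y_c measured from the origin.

Part | A | x̄ᵢ | ȳᵢ | A·x̄ᵢ | A·ȳᵢ
vertical leg | 2700.00 | 9.00 | 75.00 | 24300.00 | 202500.00
horizontal leg | 3000.00 | 68.00 | 15.00 | 204000.00 | 45000.00
gusset | 1568.00 | 36.67 | 48.67 | 57493.33 | 76309.33
Σ | 7268.00 |  |  | 285793.33 | 323809.33
x_c = 285793.33 / 7268.00 = 39.32 cm
y_c = 323809.33 / 7268.00 = 44.55 cm

x_c = 39.32 cm, y_c = 44.55 cm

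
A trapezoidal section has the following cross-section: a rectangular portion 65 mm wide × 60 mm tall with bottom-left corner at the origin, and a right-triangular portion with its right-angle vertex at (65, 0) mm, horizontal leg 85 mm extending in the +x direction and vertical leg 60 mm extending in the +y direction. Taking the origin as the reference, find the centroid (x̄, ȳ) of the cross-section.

rectangular portion: A = 65 × 60 = 3900.00, centroid at (32.50, 30.00).
triangular portion: A = ½·85·60 = 2550.00, centroid at (93.33, 20.00).
ΣA = 6450.00 mm², ΣAx̄ = 364750.00 mm³, ΣAȳ = 168000.00 mm³.
x̄ = 364750.00/6450.00 = 56.55 mm; ȳ = 168000.00/6450.00 = 26.05 mm.

x̄ = 56.55 mm, ȳ = 26.05 mm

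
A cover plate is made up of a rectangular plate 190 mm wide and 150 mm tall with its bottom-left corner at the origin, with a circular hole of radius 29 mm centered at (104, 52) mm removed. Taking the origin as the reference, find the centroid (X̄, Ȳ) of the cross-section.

X̄ = 94.08 mm, Ȳ = 77.35 mm

plate: A = 190 × 150 = 28500.00, centroid at (95.00, 75.00).
hole: A = −π·29² = -2642.08, centroid at (104.00, 52.00).
ΣA = 25857.92 mm², ΣAX̄ = 2432723.74 mm³, ΣAȲ = 2000111.87 mm³.
X̄ = 2432723.74/25857.92 = 94.08 mm; Ȳ = 2000111.87/25857.92 = 77.35 mm.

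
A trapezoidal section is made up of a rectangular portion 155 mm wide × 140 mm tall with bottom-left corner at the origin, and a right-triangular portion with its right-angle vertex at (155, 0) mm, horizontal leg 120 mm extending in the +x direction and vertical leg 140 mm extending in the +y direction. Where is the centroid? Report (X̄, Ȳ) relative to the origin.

X̄ = 110.29 mm, Ȳ = 63.49 mm

Part | A | x̄ᵢ | ȳᵢ | A·x̄ᵢ | A·ȳᵢ
rectangular portion | 21700.00 | 77.50 | 70.00 | 1681750.00 | 1519000.00
triangular portion | 8400.00 | 195.00 | 46.67 | 1638000.00 | 392000.00
Σ | 30100.00 |  |  | 3319750.00 | 1911000.00
X̄ = 3319750.00 / 30100.00 = 110.29 mm
Ȳ = 1911000.00 / 30100.00 = 63.49 mm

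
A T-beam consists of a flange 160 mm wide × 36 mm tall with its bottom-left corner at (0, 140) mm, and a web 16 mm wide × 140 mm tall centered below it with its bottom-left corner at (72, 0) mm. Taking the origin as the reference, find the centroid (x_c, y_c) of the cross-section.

web: A = 16 × 140 = 2240.00, centroid at (80.00, 70.00).
flange: A = 160 × 36 = 5760.00, centroid at (80.00, 158.00).
ΣA = 8000.00 mm², ΣAx_c = 640000.00 mm³, ΣAy_c = 1066880.00 mm³.
x_c = 640000.00/8000.00 = 80.00 mm; y_c = 1066880.00/8000.00 = 133.36 mm.

x_c = 80.00 mm, y_c = 133.36 mm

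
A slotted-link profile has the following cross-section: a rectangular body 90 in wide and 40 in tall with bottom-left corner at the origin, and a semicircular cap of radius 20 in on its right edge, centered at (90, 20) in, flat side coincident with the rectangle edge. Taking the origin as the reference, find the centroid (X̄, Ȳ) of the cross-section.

X̄ = 52.95 in, Ȳ = 20.00 in

rectangular body: A = 90 × 40 = 3600.00, centroid at (45.00, 20.00).
semicircular end: A = ½π·20² = 628.32, centroid at (98.49, 20.00).
ΣA = 4228.32 in², ΣAX̄ = 223882.00 in³, ΣAȲ = 84566.37 in³.
X̄ = 223882.00/4228.32 = 52.95 in; Ȳ = 84566.37/4228.32 = 20.00 in.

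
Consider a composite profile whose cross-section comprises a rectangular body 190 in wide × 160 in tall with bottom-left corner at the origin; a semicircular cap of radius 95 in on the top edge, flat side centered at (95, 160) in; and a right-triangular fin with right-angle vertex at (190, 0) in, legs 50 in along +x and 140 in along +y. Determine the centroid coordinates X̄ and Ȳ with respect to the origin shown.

Part | A | x̄ᵢ | ȳᵢ | A·x̄ᵢ | A·ȳᵢ
rectangular body | 30400.00 | 95.00 | 80.00 | 2888000.00 | 2432000.00
semicircular top | 14176.44 | 95.00 | 200.32 | 1346761.50 | 2839813.23
triangular fin | 3500.00 | 206.67 | 46.67 | 723333.33 | 163333.33
Σ | 48076.44 |  |  | 4958094.83 | 5435146.56
X̄ = 4958094.83 / 48076.44 = 103.13 in
Ȳ = 5435146.56 / 48076.44 = 113.05 in

X̄ = 103.13 in, Ȳ = 113.05 in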